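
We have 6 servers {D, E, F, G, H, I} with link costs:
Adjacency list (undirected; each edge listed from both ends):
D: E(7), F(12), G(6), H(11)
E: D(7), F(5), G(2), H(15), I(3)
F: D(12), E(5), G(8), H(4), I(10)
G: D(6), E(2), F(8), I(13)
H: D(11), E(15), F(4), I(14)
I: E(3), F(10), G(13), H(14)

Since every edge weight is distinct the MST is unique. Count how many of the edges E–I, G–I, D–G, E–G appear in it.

3

Sort edges by weight, then run Kruskal:
E–G (2): add. Components now {D} {E,G} {F} {H} {I}
E–I (3): add. Components now {D} {E,G,I} {F} {H}
F–H (4): add. Components now {D} {E,G,I} {F,H}
E–F (5): add. Components now {D} {E,F,G,H,I}
D–G (6): add. Components now {D,E,F,G,H,I}
MST edge set: {E–G, E–I, F–H, E–F, D–G}.
Of the listed edges, {E–I, D–G, E–G} are in the MST → 3.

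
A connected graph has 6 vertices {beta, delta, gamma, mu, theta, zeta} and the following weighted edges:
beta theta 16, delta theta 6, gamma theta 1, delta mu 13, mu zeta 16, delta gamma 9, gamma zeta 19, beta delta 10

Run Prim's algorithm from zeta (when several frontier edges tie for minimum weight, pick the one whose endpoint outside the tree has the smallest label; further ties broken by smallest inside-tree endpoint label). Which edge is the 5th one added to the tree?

Grow the tree from zeta using Prim:
Step 1: frontier [mu zeta 16, gamma zeta 19] → take mu zeta (16); add mu.
Step 2: frontier [delta mu 13, gamma zeta 19] → take delta mu (13); add delta.
Step 3: frontier [delta theta 6, delta gamma 9, beta delta 10, gamma zeta 19] → take delta theta (6); add theta.
Step 4: frontier [delta gamma 9, beta delta 10, gamma theta 1, beta theta 16, gamma zeta 19] → take gamma theta (1); add gamma.
Step 5: frontier [beta delta 10, beta theta 16] → take beta delta (10); add beta.
The 5th edge added is beta delta.

beta-delta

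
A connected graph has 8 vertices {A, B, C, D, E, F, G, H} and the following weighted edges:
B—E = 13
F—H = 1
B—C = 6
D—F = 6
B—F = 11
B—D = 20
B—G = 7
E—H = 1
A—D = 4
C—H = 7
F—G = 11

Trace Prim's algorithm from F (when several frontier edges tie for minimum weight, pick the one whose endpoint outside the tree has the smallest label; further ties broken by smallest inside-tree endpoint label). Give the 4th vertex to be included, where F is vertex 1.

Grow the tree from F using Prim:
Step 1: frontier [F—H 1, D—F 6, B—F 11, F—G 11] → take F—H (1); add H.
Step 2: frontier [D—F 6, B—F 11, F—G 11, E—H 1, C—H 7] → take E—H (1); add E.
Step 3: frontier [B—E 13, D—F 6, B—F 11, F—G 11, C—H 7] → take D—F (6); add D.
Step 4: frontier [A—D 4, B—D 20, B—E 13, B—F 11, F—G 11, C—H 7] → take A—D (4); add A.
Step 5: frontier [B—D 20, B—E 13, B—F 11, F—G 11, C—H 7] → take C—H (7); add C.
Step 6: frontier [B—C 6, B—D 20, B—E 13, B—F 11, F—G 11] → take B—C (6); add B.
Step 7: frontier [B—G 7, F—G 11] → take B—G (7); add G.
Vertex order: F, H, E, D, A, C, B, G. The 4th vertex is D.

D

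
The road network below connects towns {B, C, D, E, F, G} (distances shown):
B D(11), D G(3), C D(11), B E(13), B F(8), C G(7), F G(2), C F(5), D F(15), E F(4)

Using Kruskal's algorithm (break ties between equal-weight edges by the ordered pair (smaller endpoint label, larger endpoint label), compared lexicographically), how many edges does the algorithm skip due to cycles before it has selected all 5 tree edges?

Kruskal's algorithm — process edges by increasing weight (ties by edge label):
F G (2): add — endpoints in different components.
D G (3): add — endpoints in different components.
E F (4): add — endpoints in different components.
C F (5): add — endpoints in different components.
C G (7): skip — C and G already connected.
B F (8): add — endpoints in different components.
Edges rejected before the tree was complete: 1.

1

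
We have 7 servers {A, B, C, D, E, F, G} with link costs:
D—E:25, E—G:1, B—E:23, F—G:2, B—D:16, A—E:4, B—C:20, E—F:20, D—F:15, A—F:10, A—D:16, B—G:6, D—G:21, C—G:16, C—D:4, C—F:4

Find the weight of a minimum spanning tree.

21

Prim, starting at E.
Step 1: cheapest edge leaving the tree is E—G (1); add G.
Step 2: cheapest edge leaving the tree is F—G (2); add F.
Step 3: cheapest edge leaving the tree is A—E (4); add A.
Step 4: cheapest edge leaving the tree is C—F (4); add C.
Step 5: cheapest edge leaving the tree is C—D (4); add D.
Step 6: cheapest edge leaving the tree is B—G (6); add B.
MST edges: E—G, F—G, A—E, C—F, C—D, B—G; total weight 1+2+4+4+4+6 = 21.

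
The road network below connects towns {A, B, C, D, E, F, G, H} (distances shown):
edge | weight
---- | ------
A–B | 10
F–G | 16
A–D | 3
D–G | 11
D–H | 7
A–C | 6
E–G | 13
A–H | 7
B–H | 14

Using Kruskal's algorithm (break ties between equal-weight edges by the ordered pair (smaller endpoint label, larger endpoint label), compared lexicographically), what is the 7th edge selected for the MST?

F-G

Sort edges by weight, then run Kruskal:
A–D (3): add — endpoints in different components.
A–C (6): add — endpoints in different components.
A–H (7): add — endpoints in different components.
D–H (7): skip — D and H already connected.
A–B (10): add — endpoints in different components.
D–G (11): add — endpoints in different components.
E–G (13): add — endpoints in different components.
B–H (14): skip — B and H already connected.
F–G (16): add — endpoints in different components.
The 7th edge added is F–G.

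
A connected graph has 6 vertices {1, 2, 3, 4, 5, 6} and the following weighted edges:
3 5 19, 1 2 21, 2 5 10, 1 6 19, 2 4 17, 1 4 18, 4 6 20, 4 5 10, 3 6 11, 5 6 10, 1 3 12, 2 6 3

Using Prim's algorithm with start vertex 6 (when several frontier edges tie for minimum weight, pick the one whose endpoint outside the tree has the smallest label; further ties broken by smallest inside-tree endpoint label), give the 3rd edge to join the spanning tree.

4-5

Prim, starting at 6.
Step 1: frontier [2 6 3, 5 6 10, 3 6 11, 1 6 19, 4 6 20] → take 2 6 (3); add 2.
Step 2: frontier [2 5 10, 2 4 17, 1 2 21, 5 6 10, 3 6 11, 1 6 19, 4 6 20] → take 2 5 (10); add 5.
Step 3: frontier [2 4 17, 1 2 21, 4 5 10, 3 5 19, 3 6 11, 1 6 19, 4 6 20] → take 4 5 (10); add 4.
Step 4: frontier [1 2 21, 1 4 18, 3 5 19, 3 6 11, 1 6 19] → take 3 6 (11); add 3.
Step 5: frontier [1 2 21, 1 3 12, 1 4 18, 1 6 19] → take 1 3 (12); add 1.
The 3rd edge added is 4 5.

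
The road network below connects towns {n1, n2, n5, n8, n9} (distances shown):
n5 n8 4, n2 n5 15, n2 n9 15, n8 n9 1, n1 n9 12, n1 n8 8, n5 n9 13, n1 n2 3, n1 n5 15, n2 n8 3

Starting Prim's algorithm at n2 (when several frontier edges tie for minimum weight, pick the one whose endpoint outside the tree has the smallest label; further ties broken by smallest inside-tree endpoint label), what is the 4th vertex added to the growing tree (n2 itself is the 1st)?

Grow the tree from n2 using Prim:
Step 1: frontier [n1 n2 3, n2 n8 3, n2 n5 15, n2 n9 15] → take n1 n2 (3); add n1.
Step 2: frontier [n1 n8 8, n1 n9 12, n1 n5 15, n2 n8 3, n2 n5 15, n2 n9 15] → take n2 n8 (3); add n8.
Step 3: frontier [n1 n9 12, n1 n5 15, n2 n5 15, n2 n9 15, n8 n9 1, n5 n8 4] → take n8 n9 (1); add n9.
Step 4: frontier [n1 n5 15, n2 n5 15, n5 n8 4, n5 n9 13] → take n5 n8 (4); add n5.
Vertex order: n2, n1, n8, n9, n5. The 4th vertex is n9.

n9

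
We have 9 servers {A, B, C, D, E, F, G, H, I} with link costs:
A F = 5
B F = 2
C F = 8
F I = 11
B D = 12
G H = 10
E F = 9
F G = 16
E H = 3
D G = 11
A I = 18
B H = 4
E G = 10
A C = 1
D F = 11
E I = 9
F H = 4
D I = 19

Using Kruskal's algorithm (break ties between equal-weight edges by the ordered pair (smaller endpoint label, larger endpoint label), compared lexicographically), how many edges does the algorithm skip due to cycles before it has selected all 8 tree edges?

4

Kruskal: consider edges lightest-first.
A C (1): add — endpoints in different components.
B F (2): add — endpoints in different components.
E H (3): add — endpoints in different components.
B H (4): add — endpoints in different components.
F H (4): skip — F and H already connected.
A F (5): add — endpoints in different components.
C F (8): skip — C and F already connected.
E F (9): skip — E and F already connected.
E I (9): add — endpoints in different components.
E G (10): add — endpoints in different components.
G H (10): skip — G and H already connected.
D F (11): add — endpoints in different components.
Edges rejected before the tree was complete: 4.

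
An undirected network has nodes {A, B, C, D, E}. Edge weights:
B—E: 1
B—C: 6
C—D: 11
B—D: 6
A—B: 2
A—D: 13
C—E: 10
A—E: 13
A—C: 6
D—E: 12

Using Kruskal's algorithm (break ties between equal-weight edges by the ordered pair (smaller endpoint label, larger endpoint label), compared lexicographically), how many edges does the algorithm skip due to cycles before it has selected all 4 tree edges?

1

Kruskal: consider edges lightest-first.
B—E (1): add. Components now {A} {B,E} {C} {D}
A—B (2): add. Components now {A,B,E} {C} {D}
A—C (6): add. Components now {A,B,C,E} {D}
B—C (6): skip — B and C already connected.
B—D (6): add. Components now {A,B,C,D,E}
Edges rejected before the tree was complete: 1.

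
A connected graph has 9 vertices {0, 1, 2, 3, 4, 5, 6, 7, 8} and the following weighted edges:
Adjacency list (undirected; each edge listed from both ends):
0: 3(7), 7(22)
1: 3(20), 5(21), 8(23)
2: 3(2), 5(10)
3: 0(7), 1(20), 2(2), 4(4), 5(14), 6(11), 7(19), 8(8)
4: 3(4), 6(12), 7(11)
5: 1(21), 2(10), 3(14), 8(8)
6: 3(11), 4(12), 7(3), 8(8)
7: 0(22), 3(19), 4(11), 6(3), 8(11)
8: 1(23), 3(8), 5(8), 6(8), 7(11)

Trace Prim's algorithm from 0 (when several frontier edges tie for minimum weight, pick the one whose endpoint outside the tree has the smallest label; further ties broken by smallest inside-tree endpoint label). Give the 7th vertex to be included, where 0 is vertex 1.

Prim's algorithm from 0:
Step 1: cheapest edge leaving the tree is 0–3 (7); add 3.
Step 2: cheapest edge leaving the tree is 2–3 (2); add 2.
Step 3: cheapest edge leaving the tree is 3–4 (4); add 4.
Step 4: cheapest edge leaving the tree is 3–8 (8); add 8.
Step 5: cheapest edge leaving the tree is 5–8 (8); add 5.
Step 6: cheapest edge leaving the tree is 6–8 (8); add 6.
Step 7: cheapest edge leaving the tree is 6–7 (3); add 7.
Step 8: cheapest edge leaving the tree is 1–3 (20); add 1.
Vertex order: 0, 3, 2, 4, 8, 5, 6, 7, 1. The 7th vertex is 6.

6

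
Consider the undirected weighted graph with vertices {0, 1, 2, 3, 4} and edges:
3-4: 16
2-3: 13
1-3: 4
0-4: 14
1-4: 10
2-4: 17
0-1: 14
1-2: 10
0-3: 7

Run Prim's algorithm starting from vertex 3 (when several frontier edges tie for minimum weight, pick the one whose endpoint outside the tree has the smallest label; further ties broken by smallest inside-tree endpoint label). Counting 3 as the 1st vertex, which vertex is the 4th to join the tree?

2

Prim's algorithm from 3:
Step 1: frontier [1-3 4, 0-3 7, 2-3 13, 3-4 16] → take 1-3 (4); add 1.
Step 2: frontier [1-2 10, 1-4 10, 0-1 14, 0-3 7, 2-3 13, 3-4 16] → take 0-3 (7); add 0.
Step 3: frontier [0-4 14, 1-2 10, 1-4 10, 2-3 13, 3-4 16] → take 1-2 (10); add 2.
Step 4: frontier [0-4 14, 1-4 10, 2-4 17, 3-4 16] → take 1-4 (10); add 4.
Vertex order: 3, 1, 0, 2, 4. The 4th vertex is 2.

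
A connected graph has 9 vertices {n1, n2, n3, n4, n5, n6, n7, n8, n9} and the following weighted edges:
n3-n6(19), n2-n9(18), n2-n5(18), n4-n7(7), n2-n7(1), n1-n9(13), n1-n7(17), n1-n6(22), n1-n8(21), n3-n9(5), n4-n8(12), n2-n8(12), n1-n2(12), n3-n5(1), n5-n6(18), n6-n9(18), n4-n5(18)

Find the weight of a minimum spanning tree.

69

Prim, starting at n1.
Step 1: cheapest edge leaving the tree is n1-n2 (12); add n2.
Step 2: cheapest edge leaving the tree is n2-n7 (1); add n7.
Step 3: cheapest edge leaving the tree is n4-n7 (7); add n4.
Step 4: cheapest edge leaving the tree is n2-n8 (12); add n8.
Step 5: cheapest edge leaving the tree is n1-n9 (13); add n9.
Step 6: cheapest edge leaving the tree is n3-n9 (5); add n3.
Step 7: cheapest edge leaving the tree is n3-n5 (1); add n5.
Step 8: cheapest edge leaving the tree is n5-n6 (18); add n6.
MST edges: n1-n2, n2-n7, n4-n7, n2-n8, n1-n9, n3-n9, n3-n5, n5-n6; total weight 12+1+7+12+13+5+1+18 = 69.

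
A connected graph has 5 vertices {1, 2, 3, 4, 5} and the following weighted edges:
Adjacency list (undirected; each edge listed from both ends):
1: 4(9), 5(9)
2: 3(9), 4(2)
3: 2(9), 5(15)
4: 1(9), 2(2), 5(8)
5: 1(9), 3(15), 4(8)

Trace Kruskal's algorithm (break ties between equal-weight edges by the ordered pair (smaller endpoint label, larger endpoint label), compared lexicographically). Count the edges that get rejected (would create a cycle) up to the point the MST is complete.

Kruskal's algorithm — process edges by increasing weight (ties by edge label):
2-4 (2): add. Components now {1} {2,4} {3} {5}
4-5 (8): add. Components now {1} {2,4,5} {3}
1-4 (9): add. Components now {1,2,4,5} {3}
1-5 (9): skip — 1 and 5 already connected.
2-3 (9): add. Components now {1,2,3,4,5}
Edges rejected before the tree was complete: 1.

1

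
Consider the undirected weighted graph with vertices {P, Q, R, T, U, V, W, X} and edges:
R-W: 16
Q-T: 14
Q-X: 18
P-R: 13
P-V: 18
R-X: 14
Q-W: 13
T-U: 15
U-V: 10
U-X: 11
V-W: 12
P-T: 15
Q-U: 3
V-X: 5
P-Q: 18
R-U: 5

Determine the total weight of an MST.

Prim's algorithm from U:
Step 1: cheapest edge leaving the tree is Q-U (3); add Q.
Step 2: cheapest edge leaving the tree is R-U (5); add R.
Step 3: cheapest edge leaving the tree is U-V (10); add V.
Step 4: cheapest edge leaving the tree is V-X (5); add X.
Step 5: cheapest edge leaving the tree is V-W (12); add W.
Step 6: cheapest edge leaving the tree is P-R (13); add P.
Step 7: cheapest edge leaving the tree is Q-T (14); add T.
MST edges: Q-U, R-U, U-V, V-X, V-W, P-R, Q-T; total weight 3+5+10+5+12+13+14 = 62.

62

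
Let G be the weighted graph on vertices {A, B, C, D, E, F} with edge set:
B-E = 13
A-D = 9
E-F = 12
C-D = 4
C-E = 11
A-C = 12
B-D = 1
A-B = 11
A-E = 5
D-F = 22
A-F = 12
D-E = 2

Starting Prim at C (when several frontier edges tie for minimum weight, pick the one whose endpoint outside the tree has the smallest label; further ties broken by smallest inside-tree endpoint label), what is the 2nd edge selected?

Prim's algorithm from C:
Step 1: frontier [C-D 4, C-E 11, A-C 12] → take C-D (4); add D.
Step 2: frontier [C-E 11, A-C 12, B-D 1, D-E 2, A-D 9, D-F 22] → take B-D (1); add B.
Step 3: frontier [A-B 11, B-E 13, C-E 11, A-C 12, D-E 2, A-D 9, D-F 22] → take D-E (2); add E.
Step 4: frontier [A-B 11, A-C 12, A-D 9, D-F 22, A-E 5, E-F 12] → take A-E (5); add A.
Step 5: frontier [A-F 12, D-F 22, E-F 12] → take A-F (12); add F.
The 2nd edge added is B-D.

B-D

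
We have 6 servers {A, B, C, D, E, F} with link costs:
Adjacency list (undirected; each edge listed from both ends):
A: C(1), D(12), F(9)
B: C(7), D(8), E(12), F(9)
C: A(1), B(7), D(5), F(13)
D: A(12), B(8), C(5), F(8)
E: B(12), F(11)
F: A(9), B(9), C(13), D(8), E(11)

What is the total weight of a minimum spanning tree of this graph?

32

Kruskal: consider edges lightest-first.
A—C (1): add. Components now {A,C} {B} {D} {E} {F}
C—D (5): add. Components now {A,C,D} {B} {E} {F}
B—C (7): add. Components now {A,B,C,D} {E} {F}
B—D (8): skip — B and D already connected.
D—F (8): add. Components now {A,B,C,D,F} {E}
A—F (9): skip — A and F already connected.
B—F (9): skip — B and F already connected.
E—F (11): add. Components now {A,B,C,D,E,F}
MST edges: A—C, C—D, B—C, D—F, E—F; total weight 1+5+7+8+11 = 32.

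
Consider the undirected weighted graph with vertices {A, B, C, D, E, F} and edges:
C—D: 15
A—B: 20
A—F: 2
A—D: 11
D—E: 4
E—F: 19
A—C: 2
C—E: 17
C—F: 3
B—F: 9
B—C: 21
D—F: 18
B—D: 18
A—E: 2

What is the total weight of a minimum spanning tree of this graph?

19

Grow the tree from E using Prim:
Step 1: frontier [A—E 2, D—E 4, C—E 17, E—F 19] → take A—E (2); add A.
Step 2: frontier [A—C 2, A—F 2, A—D 11, A—B 20, D—E 4, C—E 17, E—F 19] → take A—C (2); add C.
Step 3: frontier [A—F 2, A—D 11, A—B 20, C—F 3, C—D 15, B—C 21, D—E 4, E—F 19] → take A—F (2); add F.
Step 4: frontier [A—D 11, A—B 20, C—D 15, B—C 21, D—E 4, B—F 9, D—F 18] → take D—E (4); add D.
Step 5: frontier [A—B 20, B—C 21, B—D 18, B—F 9] → take B—F (9); add B.
MST edges: A—E, A—C, A—F, D—E, B—F; total weight 2+2+2+4+9 = 19.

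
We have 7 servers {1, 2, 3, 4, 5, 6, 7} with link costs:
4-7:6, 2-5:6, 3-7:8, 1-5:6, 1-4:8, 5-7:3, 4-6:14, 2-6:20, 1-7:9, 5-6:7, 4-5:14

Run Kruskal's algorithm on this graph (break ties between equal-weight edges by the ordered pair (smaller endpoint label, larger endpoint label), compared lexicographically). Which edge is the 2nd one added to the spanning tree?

1-5

Sort edges by weight, then run Kruskal:
5-7 (3): add. Components now {1} {2} {3} {4} {5,7} {6}
1-5 (6): add. Components now {1,5,7} {2} {3} {4} {6}
2-5 (6): add. Components now {1,2,5,7} {3} {4} {6}
4-7 (6): add. Components now {1,2,4,5,7} {3} {6}
5-6 (7): add. Components now {1,2,4,5,6,7} {3}
1-4 (8): skip — 1 and 4 already connected.
3-7 (8): add. Components now {1,2,3,4,5,6,7}
The 2nd edge added is 1-5.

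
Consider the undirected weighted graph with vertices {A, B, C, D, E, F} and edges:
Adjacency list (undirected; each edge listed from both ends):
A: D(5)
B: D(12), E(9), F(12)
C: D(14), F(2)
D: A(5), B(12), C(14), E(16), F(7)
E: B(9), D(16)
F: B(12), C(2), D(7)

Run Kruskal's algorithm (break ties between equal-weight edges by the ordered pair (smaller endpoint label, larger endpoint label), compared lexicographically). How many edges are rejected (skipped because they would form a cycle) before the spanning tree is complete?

0

Kruskal: consider edges lightest-first.
C–F (2): add. Components now {A} {B} {C,F} {D} {E}
A–D (5): add. Components now {A,D} {B} {C,F} {E}
D–F (7): add. Components now {A,C,D,F} {B} {E}
B–E (9): add. Components now {A,C,D,F} {B,E}
B–D (12): add. Components now {A,B,C,D,E,F}
Edges rejected before the tree was complete: 0.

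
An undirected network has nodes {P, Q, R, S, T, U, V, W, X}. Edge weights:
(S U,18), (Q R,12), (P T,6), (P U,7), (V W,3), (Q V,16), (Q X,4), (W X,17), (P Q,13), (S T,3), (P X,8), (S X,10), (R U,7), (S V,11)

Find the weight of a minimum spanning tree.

49

Prim, starting at T.
Step 1: frontier [S T 3, P T 6] → take S T (3); add S.
Step 2: frontier [S X 10, S V 11, S U 18, P T 6] → take P T (6); add P.
Step 3: frontier [P U 7, P X 8, P Q 13, S X 10, S V 11, S U 18] → take P U (7); add U.
Step 4: frontier [P X 8, P Q 13, S X 10, S V 11, R U 7] → take R U (7); add R.
Step 5: frontier [P X 8, P Q 13, Q R 12, S X 10, S V 11] → take P X (8); add X.
Step 6: frontier [P Q 13, Q R 12, S V 11, Q X 4, W X 17] → take Q X (4); add Q.
Step 7: frontier [Q V 16, S V 11, W X 17] → take S V (11); add V.
Step 8: frontier [V W 3, W X 17] → take V W (3); add W.
MST edges: S T, P T, P U, R U, P X, Q X, S V, V W; total weight 3+6+7+7+8+4+11+3 = 49.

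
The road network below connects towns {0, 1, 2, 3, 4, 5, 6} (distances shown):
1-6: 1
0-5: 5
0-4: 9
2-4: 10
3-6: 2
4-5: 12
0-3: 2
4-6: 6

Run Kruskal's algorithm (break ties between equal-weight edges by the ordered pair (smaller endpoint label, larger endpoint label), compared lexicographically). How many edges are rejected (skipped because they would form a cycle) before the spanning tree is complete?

Kruskal: consider edges lightest-first.
1-6 (1): add. Components now {0} {1,6} {2} {3} {4} {5}
0-3 (2): add. Components now {0,3} {1,6} {2} {4} {5}
3-6 (2): add. Components now {0,1,3,6} {2} {4} {5}
0-5 (5): add. Components now {0,1,3,5,6} {2} {4}
4-6 (6): add. Components now {0,1,3,4,5,6} {2}
0-4 (9): skip — 0 and 4 already connected.
2-4 (10): add. Components now {0,1,2,3,4,5,6}
Edges rejected before the tree was complete: 1.

1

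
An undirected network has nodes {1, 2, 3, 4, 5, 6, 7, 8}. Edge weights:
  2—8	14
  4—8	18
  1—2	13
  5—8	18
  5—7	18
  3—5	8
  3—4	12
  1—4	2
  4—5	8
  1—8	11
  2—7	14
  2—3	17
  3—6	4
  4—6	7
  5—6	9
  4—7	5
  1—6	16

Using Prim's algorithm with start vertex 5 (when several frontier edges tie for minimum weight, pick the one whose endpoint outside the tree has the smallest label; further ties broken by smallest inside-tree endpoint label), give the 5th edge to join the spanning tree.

Grow the tree from 5 using Prim:
Step 1: cheapest edge leaving the tree is 3—5 (8); add 3.
Step 2: cheapest edge leaving the tree is 3—6 (4); add 6.
Step 3: cheapest edge leaving the tree is 4—6 (7); add 4.
Step 4: cheapest edge leaving the tree is 1—4 (2); add 1.
Step 5: cheapest edge leaving the tree is 4—7 (5); add 7.
Step 6: cheapest edge leaving the tree is 1—8 (11); add 8.
Step 7: cheapest edge leaving the tree is 1—2 (13); add 2.
The 5th edge added is 4—7.

4-7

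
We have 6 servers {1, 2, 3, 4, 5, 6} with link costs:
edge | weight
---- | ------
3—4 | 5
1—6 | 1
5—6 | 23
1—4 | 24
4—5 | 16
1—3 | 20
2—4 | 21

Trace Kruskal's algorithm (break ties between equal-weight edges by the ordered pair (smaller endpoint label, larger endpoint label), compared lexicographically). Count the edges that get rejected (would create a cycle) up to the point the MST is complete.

Kruskal's algorithm — process edges by increasing weight (ties by edge label):
1—6 (1): add — endpoints in different components.
3—4 (5): add — endpoints in different components.
4—5 (16): add — endpoints in different components.
1—3 (20): add — endpoints in different components.
2—4 (21): add — endpoints in different components.
Edges rejected before the tree was complete: 0.

0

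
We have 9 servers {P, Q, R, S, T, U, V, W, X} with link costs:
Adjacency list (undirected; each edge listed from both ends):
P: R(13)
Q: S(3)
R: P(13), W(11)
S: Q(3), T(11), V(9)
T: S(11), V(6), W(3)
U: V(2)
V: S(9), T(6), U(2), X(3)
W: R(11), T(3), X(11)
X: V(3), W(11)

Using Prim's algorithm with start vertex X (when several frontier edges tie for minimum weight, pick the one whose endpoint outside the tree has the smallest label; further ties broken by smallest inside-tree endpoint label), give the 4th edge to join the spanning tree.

T-W

Prim, starting at X.
Step 1: cheapest edge leaving the tree is V—X (3); add V.
Step 2: cheapest edge leaving the tree is U—V (2); add U.
Step 3: cheapest edge leaving the tree is T—V (6); add T.
Step 4: cheapest edge leaving the tree is T—W (3); add W.
Step 5: cheapest edge leaving the tree is S—V (9); add S.
Step 6: cheapest edge leaving the tree is Q—S (3); add Q.
Step 7: cheapest edge leaving the tree is R—W (11); add R.
Step 8: cheapest edge leaving the tree is P—R (13); add P.
The 4th edge added is T—W.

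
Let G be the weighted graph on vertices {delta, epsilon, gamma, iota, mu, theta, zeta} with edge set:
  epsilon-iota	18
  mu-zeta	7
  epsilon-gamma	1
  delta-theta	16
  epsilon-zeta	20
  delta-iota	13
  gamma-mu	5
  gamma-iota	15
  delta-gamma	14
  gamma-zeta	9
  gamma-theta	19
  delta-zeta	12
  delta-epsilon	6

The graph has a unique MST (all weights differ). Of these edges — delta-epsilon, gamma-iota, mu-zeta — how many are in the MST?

2

Sort edges by weight, then run Kruskal:
epsilon-gamma (1): add. Components now {theta} {iota} {zeta} {mu} {delta} {epsilon,gamma}
gamma-mu (5): add. Components now {theta} {iota} {zeta} {epsilon,gamma,mu} {delta}
delta-epsilon (6): add. Components now {theta} {iota} {zeta} {delta,epsilon,gamma,mu}
mu-zeta (7): add. Components now {theta} {iota} {delta,epsilon,gamma,mu,zeta}
gamma-zeta (9): skip — zeta and gamma already connected.
delta-zeta (12): skip — zeta and delta already connected.
delta-iota (13): add. Components now {theta} {delta,epsilon,gamma,iota,mu,zeta}
delta-gamma (14): skip — delta and gamma already connected.
gamma-iota (15): skip — iota and gamma already connected.
delta-theta (16): add. Components now {delta,epsilon,gamma,iota,mu,theta,zeta}
MST edge set: {epsilon-gamma, gamma-mu, delta-epsilon, mu-zeta, delta-iota, delta-theta}.
Of the listed edges, {delta-epsilon, mu-zeta} are in the MST → 2.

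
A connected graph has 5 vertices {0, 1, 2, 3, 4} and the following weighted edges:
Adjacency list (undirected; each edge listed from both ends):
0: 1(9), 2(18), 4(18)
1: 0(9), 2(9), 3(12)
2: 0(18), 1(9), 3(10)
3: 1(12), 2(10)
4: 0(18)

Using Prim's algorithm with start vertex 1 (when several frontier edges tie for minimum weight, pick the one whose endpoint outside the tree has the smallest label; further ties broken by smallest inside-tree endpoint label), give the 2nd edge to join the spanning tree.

Prim, starting at 1.
Step 1: frontier [0–1 9, 1–2 9, 1–3 12] → take 0–1 (9); add 0.
Step 2: frontier [0–2 18, 0–4 18, 1–2 9, 1–3 12] → take 1–2 (9); add 2.
Step 3: frontier [0–4 18, 1–3 12, 2–3 10] → take 2–3 (10); add 3.
Step 4: frontier [0–4 18] → take 0–4 (18); add 4.
The 2nd edge added is 1–2.

1-2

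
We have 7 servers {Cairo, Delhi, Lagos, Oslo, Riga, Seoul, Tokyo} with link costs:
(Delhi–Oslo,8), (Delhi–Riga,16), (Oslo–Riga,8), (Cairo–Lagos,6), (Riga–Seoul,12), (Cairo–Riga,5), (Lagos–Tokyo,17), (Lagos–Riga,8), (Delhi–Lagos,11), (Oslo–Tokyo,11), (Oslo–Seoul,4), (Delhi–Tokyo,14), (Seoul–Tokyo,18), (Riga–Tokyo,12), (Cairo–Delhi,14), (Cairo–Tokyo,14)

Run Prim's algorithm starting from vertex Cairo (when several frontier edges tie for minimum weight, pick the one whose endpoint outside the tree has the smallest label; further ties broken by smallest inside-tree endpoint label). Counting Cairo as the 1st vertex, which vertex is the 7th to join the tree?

Tokyo

Grow the tree from Cairo using Prim:
Step 1: cheapest edge leaving the tree is Cairo–Riga (5); add Riga.
Step 2: cheapest edge leaving the tree is Cairo–Lagos (6); add Lagos.
Step 3: cheapest edge leaving the tree is Oslo–Riga (8); add Oslo.
Step 4: cheapest edge leaving the tree is Oslo–Seoul (4); add Seoul.
Step 5: cheapest edge leaving the tree is Delhi–Oslo (8); add Delhi.
Step 6: cheapest edge leaving the tree is Oslo–Tokyo (11); add Tokyo.
Vertex order: Cairo, Riga, Lagos, Oslo, Seoul, Delhi, Tokyo. The 7th vertex is Tokyo.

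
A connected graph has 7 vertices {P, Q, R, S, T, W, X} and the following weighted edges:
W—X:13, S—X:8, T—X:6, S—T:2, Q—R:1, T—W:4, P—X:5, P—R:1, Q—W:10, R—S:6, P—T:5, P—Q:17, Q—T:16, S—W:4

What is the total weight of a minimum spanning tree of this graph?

18

Grow the tree from Q using Prim:
Step 1: frontier [Q—R 1, Q—W 10, Q—T 16, P—Q 17] → take Q—R (1); add R.
Step 2: frontier [Q—W 10, Q—T 16, P—Q 17, P—R 1, R—S 6] → take P—R (1); add P.
Step 3: frontier [P—T 5, P—X 5, Q—W 10, Q—T 16, R—S 6] → take P—T (5); add T.
Step 4: frontier [P—X 5, Q—W 10, R—S 6, S—T 2, T—W 4, T—X 6] → take S—T (2); add S.
Step 5: frontier [P—X 5, Q—W 10, S—W 4, S—X 8, T—W 4, T—X 6] → take S—W (4); add W.
Step 6: frontier [P—X 5, S—X 8, T—X 6, W—X 13] → take P—X (5); add X.
MST edges: Q—R, P—R, P—T, S—T, S—W, P—X; total weight 1+1+5+2+4+5 = 18.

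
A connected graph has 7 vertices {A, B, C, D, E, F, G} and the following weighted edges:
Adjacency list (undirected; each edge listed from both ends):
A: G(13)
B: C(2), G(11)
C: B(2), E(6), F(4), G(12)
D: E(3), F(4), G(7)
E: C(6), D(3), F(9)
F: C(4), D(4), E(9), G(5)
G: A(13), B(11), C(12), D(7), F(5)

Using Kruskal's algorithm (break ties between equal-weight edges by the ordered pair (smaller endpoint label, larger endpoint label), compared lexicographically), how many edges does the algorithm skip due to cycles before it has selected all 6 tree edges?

5

Kruskal's algorithm — process edges by increasing weight (ties by edge label):
B–C (2): add — endpoints in different components.
D–E (3): add — endpoints in different components.
C–F (4): add — endpoints in different components.
D–F (4): add — endpoints in different components.
F–G (5): add — endpoints in different components.
C–E (6): skip — C and E already connected.
D–G (7): skip — D and G already connected.
E–F (9): skip — E and F already connected.
B–G (11): skip — B and G already connected.
C–G (12): skip — C and G already connected.
A–G (13): add — endpoints in different components.
Edges rejected before the tree was complete: 5.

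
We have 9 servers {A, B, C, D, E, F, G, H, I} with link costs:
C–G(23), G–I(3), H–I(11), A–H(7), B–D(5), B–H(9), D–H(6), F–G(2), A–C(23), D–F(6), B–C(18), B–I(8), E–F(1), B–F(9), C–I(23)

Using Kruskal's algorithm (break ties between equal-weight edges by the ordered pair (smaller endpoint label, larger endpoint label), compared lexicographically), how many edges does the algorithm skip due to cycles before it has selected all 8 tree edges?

4

Kruskal's algorithm — process edges by increasing weight (ties by edge label):
E–F (1): add — endpoints in different components.
F–G (2): add — endpoints in different components.
G–I (3): add — endpoints in different components.
B–D (5): add — endpoints in different components.
D–F (6): add — endpoints in different components.
D–H (6): add — endpoints in different components.
A–H (7): add — endpoints in different components.
B–I (8): skip — B and I already connected.
B–F (9): skip — B and F already connected.
B–H (9): skip — B and H already connected.
H–I (11): skip — H and I already connected.
B–C (18): add — endpoints in different components.
Edges rejected before the tree was complete: 4.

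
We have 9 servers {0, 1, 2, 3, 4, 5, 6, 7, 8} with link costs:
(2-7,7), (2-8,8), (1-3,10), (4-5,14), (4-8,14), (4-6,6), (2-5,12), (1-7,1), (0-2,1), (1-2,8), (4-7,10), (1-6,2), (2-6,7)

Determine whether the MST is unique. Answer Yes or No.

Sort edges by weight, then run Kruskal:
0-2 (1): add — endpoints in different components.
1-7 (1): add — endpoints in different components.
1-6 (2): add — endpoints in different components.
4-6 (6): add — endpoints in different components.
2-6 (7): add — endpoints in different components.
2-7 (7): skip — 2 and 7 already connected.
1-2 (8): skip — 1 and 2 already connected.
2-8 (8): add — endpoints in different components.
1-3 (10): add — endpoints in different components.
4-7 (10): skip — 4 and 7 already connected.
2-5 (12): add — endpoints in different components.
Non-tree edge 2-7 has weight 7, equal to the heaviest edge on its tree cycle — swapping gives another MST of the same weight. Not unique.

No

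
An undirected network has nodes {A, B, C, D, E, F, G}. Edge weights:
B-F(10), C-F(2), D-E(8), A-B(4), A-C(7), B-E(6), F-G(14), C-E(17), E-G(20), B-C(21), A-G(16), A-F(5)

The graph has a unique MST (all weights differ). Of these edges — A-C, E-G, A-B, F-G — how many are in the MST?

2

Sort edges by weight, then run Kruskal:
C-F (2): add — endpoints in different components.
A-B (4): add — endpoints in different components.
A-F (5): add — endpoints in different components.
B-E (6): add — endpoints in different components.
A-C (7): skip — A and C already connected.
D-E (8): add — endpoints in different components.
B-F (10): skip — B and F already connected.
F-G (14): add — endpoints in different components.
MST edge set: {C-F, A-B, A-F, B-E, D-E, F-G}.
Of the listed edges, {A-B, F-G} are in the MST → 2.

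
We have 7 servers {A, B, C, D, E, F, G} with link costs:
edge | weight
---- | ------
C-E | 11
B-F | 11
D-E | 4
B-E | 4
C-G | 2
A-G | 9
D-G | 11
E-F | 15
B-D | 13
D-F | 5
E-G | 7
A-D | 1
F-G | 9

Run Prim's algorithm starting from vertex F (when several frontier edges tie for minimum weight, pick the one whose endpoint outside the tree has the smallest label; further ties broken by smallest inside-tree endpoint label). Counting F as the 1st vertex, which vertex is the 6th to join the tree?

G

Prim's algorithm from F:
Step 1: cheapest edge leaving the tree is D-F (5); add D.
Step 2: cheapest edge leaving the tree is A-D (1); add A.
Step 3: cheapest edge leaving the tree is D-E (4); add E.
Step 4: cheapest edge leaving the tree is B-E (4); add B.
Step 5: cheapest edge leaving the tree is E-G (7); add G.
Step 6: cheapest edge leaving the tree is C-G (2); add C.
Vertex order: F, D, A, E, B, G, C. The 6th vertex is G.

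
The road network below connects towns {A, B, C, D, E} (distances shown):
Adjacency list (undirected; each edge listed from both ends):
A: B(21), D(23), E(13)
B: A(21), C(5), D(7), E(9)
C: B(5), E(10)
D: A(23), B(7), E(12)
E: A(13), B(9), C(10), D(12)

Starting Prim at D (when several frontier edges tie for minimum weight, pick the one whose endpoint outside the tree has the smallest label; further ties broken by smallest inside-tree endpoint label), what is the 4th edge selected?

Grow the tree from D using Prim:
Step 1: frontier [B-D 7, D-E 12, A-D 23] → take B-D (7); add B.
Step 2: frontier [B-C 5, B-E 9, A-B 21, D-E 12, A-D 23] → take B-C (5); add C.
Step 3: frontier [B-E 9, A-B 21, C-E 10, D-E 12, A-D 23] → take B-E (9); add E.
Step 4: frontier [A-B 21, A-D 23, A-E 13] → take A-E (13); add A.
The 4th edge added is A-E.

A-E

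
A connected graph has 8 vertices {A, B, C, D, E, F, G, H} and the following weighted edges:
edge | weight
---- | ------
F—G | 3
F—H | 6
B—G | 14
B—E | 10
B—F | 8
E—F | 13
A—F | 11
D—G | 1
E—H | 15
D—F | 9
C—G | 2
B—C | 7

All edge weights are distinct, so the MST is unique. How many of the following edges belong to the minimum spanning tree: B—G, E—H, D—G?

1

Kruskal's algorithm — process edges by increasing weight (ties by edge label):
D—G (1): add — endpoints in different components.
C—G (2): add — endpoints in different components.
F—G (3): add — endpoints in different components.
F—H (6): add — endpoints in different components.
B—C (7): add — endpoints in different components.
B—F (8): skip — B and F already connected.
D—F (9): skip — D and F already connected.
B—E (10): add — endpoints in different components.
A—F (11): add — endpoints in different components.
MST edge set: {D—G, C—G, F—G, F—H, B—C, B—E, A—F}.
Of the listed edges, {D—G} are in the MST → 1.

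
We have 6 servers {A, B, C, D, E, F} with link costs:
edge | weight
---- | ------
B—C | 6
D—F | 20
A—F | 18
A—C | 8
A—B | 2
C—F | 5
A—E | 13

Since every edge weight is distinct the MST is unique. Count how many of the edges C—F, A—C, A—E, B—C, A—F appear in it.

Kruskal's algorithm — process edges by increasing weight (ties by edge label):
A—B (2): add — endpoints in different components.
C—F (5): add — endpoints in different components.
B—C (6): add — endpoints in different components.
A—C (8): skip — A and C already connected.
A—E (13): add — endpoints in different components.
A—F (18): skip — A and F already connected.
D—F (20): add — endpoints in different components.
MST edge set: {A—B, C—F, B—C, A—E, D—F}.
Of the listed edges, {C—F, A—E, B—C} are in the MST → 3.

3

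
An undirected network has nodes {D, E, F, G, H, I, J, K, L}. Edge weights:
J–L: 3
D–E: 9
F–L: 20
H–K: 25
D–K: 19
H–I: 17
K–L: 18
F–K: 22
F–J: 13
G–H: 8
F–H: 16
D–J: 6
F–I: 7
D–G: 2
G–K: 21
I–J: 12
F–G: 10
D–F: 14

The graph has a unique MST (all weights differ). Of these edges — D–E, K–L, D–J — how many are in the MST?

3

Kruskal: consider edges lightest-first.
D–G (2): add — endpoints in different components.
J–L (3): add — endpoints in different components.
D–J (6): add — endpoints in different components.
F–I (7): add — endpoints in different components.
G–H (8): add — endpoints in different components.
D–E (9): add — endpoints in different components.
F–G (10): add — endpoints in different components.
I–J (12): skip — I and J already connected.
F–J (13): skip — F and J already connected.
D–F (14): skip — D and F already connected.
F–H (16): skip — F and H already connected.
H–I (17): skip — H and I already connected.
K–L (18): add — endpoints in different components.
MST edge set: {D–G, J–L, D–J, F–I, G–H, D–E, F–G, K–L}.
Of the listed edges, {D–E, K–L, D–J} are in the MST → 3.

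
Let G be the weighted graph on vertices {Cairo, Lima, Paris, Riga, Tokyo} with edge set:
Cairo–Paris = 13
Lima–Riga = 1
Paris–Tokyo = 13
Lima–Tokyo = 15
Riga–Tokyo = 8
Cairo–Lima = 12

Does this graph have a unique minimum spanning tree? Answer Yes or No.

Kruskal's algorithm — process edges by increasing weight (ties by edge label):
Lima–Riga (1): add. Components now {Lima,Riga} {Paris} {Cairo} {Tokyo}
Riga–Tokyo (8): add. Components now {Lima,Riga,Tokyo} {Paris} {Cairo}
Cairo–Lima (12): add. Components now {Cairo,Lima,Riga,Tokyo} {Paris}
Cairo–Paris (13): add. Components now {Cairo,Lima,Paris,Riga,Tokyo}
Non-tree edge Paris–Tokyo has weight 13, equal to the heaviest edge on its tree cycle — swapping gives another MST of the same weight. Not unique.

No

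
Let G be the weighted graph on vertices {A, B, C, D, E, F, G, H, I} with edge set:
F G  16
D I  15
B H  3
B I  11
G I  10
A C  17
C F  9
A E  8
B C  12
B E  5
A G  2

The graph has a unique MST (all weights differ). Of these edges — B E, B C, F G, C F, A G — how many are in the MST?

4

Kruskal's algorithm — process edges by increasing weight (ties by edge label):
A G (2): add — endpoints in different components.
B H (3): add — endpoints in different components.
B E (5): add — endpoints in different components.
A E (8): add — endpoints in different components.
C F (9): add — endpoints in different components.
G I (10): add — endpoints in different components.
B I (11): skip — B and I already connected.
B C (12): add — endpoints in different components.
D I (15): add — endpoints in different components.
MST edge set: {A G, B H, B E, A E, C F, G I, B C, D I}.
Of the listed edges, {B E, B C, C F, A G} are in the MST → 4.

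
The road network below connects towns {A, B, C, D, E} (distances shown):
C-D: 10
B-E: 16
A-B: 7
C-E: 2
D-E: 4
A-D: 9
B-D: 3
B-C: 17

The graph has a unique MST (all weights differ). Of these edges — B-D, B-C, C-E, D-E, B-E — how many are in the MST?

Kruskal: consider edges lightest-first.
C-E (2): add. Components now {A} {B} {C,E} {D}
B-D (3): add. Components now {A} {B,D} {C,E}
D-E (4): add. Components now {A} {B,C,D,E}
A-B (7): add. Components now {A,B,C,D,E}
MST edge set: {C-E, B-D, D-E, A-B}.
Of the listed edges, {B-D, C-E, D-E} are in the MST → 3.

3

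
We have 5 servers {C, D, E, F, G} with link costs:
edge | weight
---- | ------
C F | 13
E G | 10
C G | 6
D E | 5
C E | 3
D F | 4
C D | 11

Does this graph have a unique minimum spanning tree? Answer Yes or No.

Sort edges by weight, then run Kruskal:
C E (3): add — endpoints in different components.
D F (4): add — endpoints in different components.
D E (5): add — endpoints in different components.
C G (6): add — endpoints in different components.
Every non-tree edge has weight strictly greater than the heaviest edge on the tree path between its endpoints, so the MST is unique.

Yes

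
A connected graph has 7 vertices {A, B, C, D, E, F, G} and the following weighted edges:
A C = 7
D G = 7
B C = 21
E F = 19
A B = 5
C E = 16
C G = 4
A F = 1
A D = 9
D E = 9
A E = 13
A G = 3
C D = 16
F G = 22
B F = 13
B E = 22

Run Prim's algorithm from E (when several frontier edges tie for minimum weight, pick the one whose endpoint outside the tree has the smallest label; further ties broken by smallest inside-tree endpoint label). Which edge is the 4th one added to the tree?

Prim, starting at E.
Step 1: cheapest edge leaving the tree is D E (9); add D.
Step 2: cheapest edge leaving the tree is D G (7); add G.
Step 3: cheapest edge leaving the tree is A G (3); add A.
Step 4: cheapest edge leaving the tree is A F (1); add F.
Step 5: cheapest edge leaving the tree is C G (4); add C.
Step 6: cheapest edge leaving the tree is A B (5); add B.
The 4th edge added is A F.

A-F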